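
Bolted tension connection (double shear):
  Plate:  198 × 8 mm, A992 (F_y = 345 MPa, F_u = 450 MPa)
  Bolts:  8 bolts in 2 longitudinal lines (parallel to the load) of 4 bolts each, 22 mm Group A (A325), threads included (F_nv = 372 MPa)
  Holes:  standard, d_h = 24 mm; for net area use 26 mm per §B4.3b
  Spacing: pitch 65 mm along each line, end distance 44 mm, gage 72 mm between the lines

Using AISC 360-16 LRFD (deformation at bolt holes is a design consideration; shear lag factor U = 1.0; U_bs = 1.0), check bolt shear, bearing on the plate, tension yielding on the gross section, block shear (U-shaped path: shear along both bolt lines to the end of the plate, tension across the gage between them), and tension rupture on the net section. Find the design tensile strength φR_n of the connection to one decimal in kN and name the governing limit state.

Bolt shear: A_b = π(22)²/4 = 380.13 mm². φR_n = 0.75 × 372 × 380.13 × 8 × 2 = 1696.9 kN.
Bearing (8 mm plate, F_u = 450 MPa): end bolts L_c = 44 − 24/2 = 32, R_n = min(1.2×32×8×450, 2.4×22×8×450) = 138.24 kN/bolt; interior L_c = 65 − 24 = 41, R_n = 177.12 kN/bolt. φR_n = 0.75 × (2×138.24 + 6×177.12) = 1004.4 kN.
Tension yield (gross): A_g = 198×8 = 1584 mm². φR_n = 0.90 × 345 × 1584 = 491.8 kN.
Block shear: shear path 2×[44+3×65] = 2×239 mm, A_gv = 3824, A_nv = 2×(239 − 3.5×26)×8 = 2368 mm²; tension across gage: (72 − 1×26)×8 = 368 mm². R_n = min(0.6×450×2368, 0.6×345×3824) + 1.0×450×368 = min(639.36, 791.57) + 165.6 = 804.96 kN. φR_n = 0.75 × 804.96 = 603.7 kN.
Tension rupture (net): A_n = (198 − 2×26)×8 = 1168 mm² (U = 1.0, A_e = A_n). φR_n = 0.75 × 450 × 1168 = 394.2 kN.
Governing: min(1696.9, 1004.4, 491.8, 603.7, 394.2) = 394.2 kN → net-section rupture.

394.2 kN (net-section rupture governs)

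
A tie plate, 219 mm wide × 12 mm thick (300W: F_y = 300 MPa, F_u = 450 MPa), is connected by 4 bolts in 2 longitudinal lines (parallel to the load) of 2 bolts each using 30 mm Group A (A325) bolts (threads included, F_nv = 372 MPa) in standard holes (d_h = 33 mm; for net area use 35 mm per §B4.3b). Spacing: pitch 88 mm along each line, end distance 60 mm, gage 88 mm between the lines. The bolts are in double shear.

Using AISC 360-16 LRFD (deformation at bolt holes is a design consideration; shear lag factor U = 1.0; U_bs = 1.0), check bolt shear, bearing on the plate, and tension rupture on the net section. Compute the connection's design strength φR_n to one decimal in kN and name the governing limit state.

603.5 kN (net-section rupture governs)

Bolt shear: A_b = π(30)²/4 = 706.86 mm². φR_n = 0.75 × 372 × 706.86 × 4 × 2 = 1577.7 kN.
Bearing (12 mm plate, F_u = 450 MPa): end bolts L_c = 60 − 33/2 = 43.5, R_n = min(1.2×43.5×12×450, 2.4×30×12×450) = 281.88 kN/bolt; interior L_c = 88 − 33 = 55, R_n = 356.4 kN/bolt. φR_n = 0.75 × (2×281.88 + 2×356.4) = 957.4 kN.
Tension rupture (net): A_n = (219 − 2×35)×12 = 1788 mm² (U = 1.0, A_e = A_n). φR_n = 0.75 × 450 × 1788 = 603.5 kN.
Governing: min(1577.7, 957.4, 603.5) = 603.5 kN → net-section rupture.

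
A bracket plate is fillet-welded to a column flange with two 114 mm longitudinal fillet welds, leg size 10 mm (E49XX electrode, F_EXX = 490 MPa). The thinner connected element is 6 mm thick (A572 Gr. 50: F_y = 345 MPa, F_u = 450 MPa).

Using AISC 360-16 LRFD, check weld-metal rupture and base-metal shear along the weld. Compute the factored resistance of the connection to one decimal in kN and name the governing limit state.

Weld metal: throat = 0.707×10 = 7.07 mm, L = 2×114 = 228 mm. φR_n = 0.75 × 0.6 × 490 × 7.07 × 228 = 355.4 kN.
Base metal shear (6 mm plate): yield φR_n = 1.0×0.6×345×6×228 = 283.2 kN; rupture φR_n = 0.75×0.6×450×6×228 = 277.0 kN; take 277.0 kN (rupture).
Governing: min(355.4, 277.0) = 277.0 kN → base-metal shear.

277.0 kN (base-metal shear governs)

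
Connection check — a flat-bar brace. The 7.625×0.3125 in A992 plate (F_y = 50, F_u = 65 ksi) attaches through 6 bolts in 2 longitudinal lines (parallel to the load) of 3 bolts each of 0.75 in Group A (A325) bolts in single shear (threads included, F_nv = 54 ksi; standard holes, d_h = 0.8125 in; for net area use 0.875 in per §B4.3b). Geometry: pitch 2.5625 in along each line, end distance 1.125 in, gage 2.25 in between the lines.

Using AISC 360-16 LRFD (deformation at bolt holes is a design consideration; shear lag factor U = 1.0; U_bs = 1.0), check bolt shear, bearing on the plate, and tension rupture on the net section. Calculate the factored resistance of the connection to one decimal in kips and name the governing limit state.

89.5 kips (net-section rupture governs)

Bolt shear: A_b = π(0.75)²/4 = 0.44179 in². φR_n = 0.75 × 54 × 0.44179 × 6 × 1 = 107.4 kips.
Bearing (0.3125 in plate, F_u = 65 ksi): end bolts L_c = 1.125 − 0.8125/2 = 0.71875, R_n = min(1.2×0.71875×0.3125×65, 2.4×0.75×0.3125×65) = 17.52 kips/bolt; interior L_c = 2.5625 − 0.8125 = 1.75, R_n = 36.563 kips/bolt. φR_n = 0.75 × (2×17.52 + 4×36.563) = 136.0 kips.
Tension rupture (net): A_n = (7.625 − 2×0.875)×0.3125 = 1.8359 in² (U = 1.0, A_e = A_n). φR_n = 0.75 × 65 × 1.8359 = 89.5 kips.
Governing: min(107.4, 136.0, 89.5) = 89.5 kips → net-section rupture.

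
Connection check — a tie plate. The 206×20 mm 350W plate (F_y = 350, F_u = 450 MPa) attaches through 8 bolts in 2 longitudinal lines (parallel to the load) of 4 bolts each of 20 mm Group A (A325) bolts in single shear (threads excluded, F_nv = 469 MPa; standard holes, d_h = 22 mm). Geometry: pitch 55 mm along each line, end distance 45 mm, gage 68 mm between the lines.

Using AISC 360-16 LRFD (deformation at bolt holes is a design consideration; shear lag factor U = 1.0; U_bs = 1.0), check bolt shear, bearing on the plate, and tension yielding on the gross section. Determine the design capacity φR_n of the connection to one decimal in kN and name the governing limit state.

884.0 kN (bolt shear governs)

Bolt shear: A_b = π(20)²/4 = 314.16 mm². φR_n = 0.75 × 469 × 314.16 × 8 × 1 = 884.0 kN.
Bearing (20 mm plate, F_u = 450 MPa): end bolts L_c = 45 − 22/2 = 34, R_n = min(1.2×34×20×450, 2.4×20×20×450) = 367.2 kN/bolt; interior L_c = 55 − 22 = 33, R_n = 356.4 kN/bolt. φR_n = 0.75 × (2×367.2 + 6×356.4) = 2154.6 kN.
Tension yield (gross): A_g = 206×20 = 4120 mm². φR_n = 0.90 × 350 × 4120 = 1297.8 kN.
Governing: min(884.0, 2154.6, 1297.8) = 884.0 kN → bolt shear.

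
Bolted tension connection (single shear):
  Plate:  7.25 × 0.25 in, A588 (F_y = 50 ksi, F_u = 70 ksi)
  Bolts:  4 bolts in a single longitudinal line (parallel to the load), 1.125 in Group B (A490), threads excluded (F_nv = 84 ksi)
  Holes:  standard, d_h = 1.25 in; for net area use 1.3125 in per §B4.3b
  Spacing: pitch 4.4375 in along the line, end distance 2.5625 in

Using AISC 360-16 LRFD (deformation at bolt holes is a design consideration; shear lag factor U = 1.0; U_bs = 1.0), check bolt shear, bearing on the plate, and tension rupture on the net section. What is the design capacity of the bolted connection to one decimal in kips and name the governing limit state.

77.9 kips (net-section rupture governs)

Bolt shear: A_b = π(1.125)²/4 = 0.99402 in². φR_n = 0.75 × 84 × 0.99402 × 4 × 1 = 250.5 kips.
Bearing (0.25 in plate, F_u = 70 ksi): end bolts L_c = 2.5625 − 1.25/2 = 1.9375, R_n = min(1.2×1.9375×0.25×70, 2.4×1.125×0.25×70) = 40.688 kips/bolt; interior L_c = 4.4375 − 1.25 = 3.1875, R_n = 47.25 kips/bolt. φR_n = 0.75 × (1×40.688 + 3×47.25) = 136.8 kips.
Tension rupture (net): A_n = (7.25 − 1×1.3125)×0.25 = 1.4844 in² (U = 1.0, A_e = A_n). φR_n = 0.75 × 70 × 1.4844 = 77.9 kips.
Governing: min(250.5, 136.8, 77.9) = 77.9 kips → net-section rupture.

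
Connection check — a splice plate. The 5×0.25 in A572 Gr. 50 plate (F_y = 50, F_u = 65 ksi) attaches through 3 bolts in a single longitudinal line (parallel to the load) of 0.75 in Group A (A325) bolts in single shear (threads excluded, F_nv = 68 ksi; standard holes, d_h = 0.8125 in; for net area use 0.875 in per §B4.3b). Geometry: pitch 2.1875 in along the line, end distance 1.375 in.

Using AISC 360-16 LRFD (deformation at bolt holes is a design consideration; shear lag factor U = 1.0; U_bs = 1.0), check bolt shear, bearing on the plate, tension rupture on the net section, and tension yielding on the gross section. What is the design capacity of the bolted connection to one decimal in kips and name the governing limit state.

50.3 kips (net-section rupture governs)

Bolt shear: A_b = π(0.75)²/4 = 0.44179 in². φR_n = 0.75 × 68 × 0.44179 × 3 × 1 = 67.6 kips.
Bearing (0.25 in plate, F_u = 65 ksi): end bolts L_c = 1.375 − 0.8125/2 = 0.96875, R_n = min(1.2×0.96875×0.25×65, 2.4×0.75×0.25×65) = 18.891 kips/bolt; interior L_c = 2.1875 − 0.8125 = 1.375, R_n = 26.813 kips/bolt. φR_n = 0.75 × (1×18.891 + 2×26.813) = 54.4 kips.
Tension rupture (net): A_n = (5 − 1×0.875)×0.25 = 1.0313 in² (U = 1.0, A_e = A_n). φR_n = 0.75 × 65 × 1.0313 = 50.3 kips.
Tension yield (gross): A_g = 5×0.25 = 1.25 in². φR_n = 0.90 × 50 × 1.25 = 56.3 kips.
Governing: min(67.6, 54.4, 50.3, 56.3) = 50.3 kips → net-section rupture.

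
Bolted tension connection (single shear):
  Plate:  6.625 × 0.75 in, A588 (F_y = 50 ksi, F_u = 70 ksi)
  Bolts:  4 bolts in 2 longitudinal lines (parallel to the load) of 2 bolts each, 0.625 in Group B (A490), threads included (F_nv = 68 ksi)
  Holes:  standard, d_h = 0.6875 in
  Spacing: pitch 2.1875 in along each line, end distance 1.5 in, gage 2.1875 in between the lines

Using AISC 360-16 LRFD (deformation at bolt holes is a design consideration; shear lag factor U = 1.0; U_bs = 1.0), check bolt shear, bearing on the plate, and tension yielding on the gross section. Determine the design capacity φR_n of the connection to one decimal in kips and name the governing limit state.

Bolt shear: A_b = π(0.625)²/4 = 0.3068 in². φR_n = 0.75 × 68 × 0.3068 × 4 × 1 = 62.6 kips.
Bearing (0.75 in plate, F_u = 70 ksi): end bolts L_c = 1.5 − 0.6875/2 = 1.15625, R_n = min(1.2×1.15625×0.75×70, 2.4×0.625×0.75×70) = 72.844 kips/bolt; interior L_c = 2.1875 − 0.6875 = 1.5, R_n = 78.75 kips/bolt. φR_n = 0.75 × (2×72.844 + 2×78.75) = 227.4 kips.
Tension yield (gross): A_g = 6.625×0.75 = 4.9688 in². φR_n = 0.90 × 50 × 4.9688 = 223.6 kips.
Governing: min(62.6, 227.4, 223.6) = 62.6 kips → bolt shear.

62.6 kips (bolt shear governs)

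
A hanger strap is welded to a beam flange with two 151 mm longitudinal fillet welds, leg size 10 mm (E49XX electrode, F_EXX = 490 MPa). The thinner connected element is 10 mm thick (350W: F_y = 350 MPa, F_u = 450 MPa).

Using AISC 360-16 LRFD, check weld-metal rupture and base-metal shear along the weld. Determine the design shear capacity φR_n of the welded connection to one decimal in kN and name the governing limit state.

Weld metal: throat = 0.707×10 = 7.07 mm, L = 2×151 = 302 mm. φR_n = 0.75 × 0.6 × 490 × 7.07 × 302 = 470.8 kN.
Base metal shear (10 mm plate): yield φR_n = 1.0×0.6×350×10×302 = 634.2 kN; rupture φR_n = 0.75×0.6×450×10×302 = 611.6 kN; take 611.6 kN (rupture).
Governing: min(470.8, 611.6) = 470.8 kN → weld metal.

470.8 kN (weld metal governs)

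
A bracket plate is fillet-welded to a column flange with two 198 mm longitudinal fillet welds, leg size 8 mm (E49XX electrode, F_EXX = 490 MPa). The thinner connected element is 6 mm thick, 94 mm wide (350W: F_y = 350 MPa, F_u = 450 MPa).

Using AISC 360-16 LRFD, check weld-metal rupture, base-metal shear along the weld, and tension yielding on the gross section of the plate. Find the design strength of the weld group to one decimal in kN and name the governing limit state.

177.7 kN (gross-section yield governs)

Weld metal: throat = 0.707×8 = 5.656 mm, L = 2×198 = 396 mm. φR_n = 0.75 × 0.6 × 490 × 5.656 × 396 = 493.9 kN.
Base metal shear (6 mm plate): yield φR_n = 1.0×0.6×350×6×396 = 499.0 kN; rupture φR_n = 0.75×0.6×450×6×396 = 481.1 kN; take 481.1 kN (rupture).
Tension yield (gross): A_g = 94×6 = 564 mm². φR_n = 0.90 × 350 × 564 = 177.7 kN.
Governing: min(493.9, 481.1, 177.7) = 177.7 kN → gross-section yield.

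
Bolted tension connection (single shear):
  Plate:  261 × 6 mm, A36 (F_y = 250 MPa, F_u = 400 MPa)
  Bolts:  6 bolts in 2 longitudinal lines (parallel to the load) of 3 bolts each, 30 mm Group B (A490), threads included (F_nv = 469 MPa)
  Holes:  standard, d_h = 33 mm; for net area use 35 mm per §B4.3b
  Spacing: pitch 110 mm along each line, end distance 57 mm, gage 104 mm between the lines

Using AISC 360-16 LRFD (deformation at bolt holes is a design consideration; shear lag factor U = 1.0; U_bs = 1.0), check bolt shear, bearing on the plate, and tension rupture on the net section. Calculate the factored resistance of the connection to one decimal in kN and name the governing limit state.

Bolt shear: A_b = π(30)²/4 = 706.86 mm². φR_n = 0.75 × 469 × 706.86 × 6 × 1 = 1491.8 kN.
Bearing (6 mm plate, F_u = 400 MPa): end bolts L_c = 57 − 33/2 = 40.5, R_n = min(1.2×40.5×6×400, 2.4×30×6×400) = 116.64 kN/bolt; interior L_c = 110 − 33 = 77, R_n = 172.8 kN/bolt. φR_n = 0.75 × (2×116.64 + 4×172.8) = 693.4 kN.
Tension rupture (net): A_n = (261 − 2×35)×6 = 1146 mm² (U = 1.0, A_e = A_n). φR_n = 0.75 × 400 × 1146 = 343.8 kN.
Governing: min(1491.8, 693.4, 343.8) = 343.8 kN → net-section rupture.

343.8 kN (net-section rupture governs)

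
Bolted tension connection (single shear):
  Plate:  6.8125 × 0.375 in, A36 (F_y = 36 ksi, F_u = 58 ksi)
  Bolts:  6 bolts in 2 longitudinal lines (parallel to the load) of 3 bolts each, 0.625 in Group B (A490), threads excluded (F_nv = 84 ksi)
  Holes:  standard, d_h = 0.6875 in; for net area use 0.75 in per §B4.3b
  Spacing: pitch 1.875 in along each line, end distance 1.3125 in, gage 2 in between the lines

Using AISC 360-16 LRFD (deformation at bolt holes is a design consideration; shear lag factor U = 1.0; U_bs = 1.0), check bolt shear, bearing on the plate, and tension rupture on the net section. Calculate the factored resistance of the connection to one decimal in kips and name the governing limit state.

86.7 kips (net-section rupture governs)

Bolt shear: A_b = π(0.625)²/4 = 0.3068 in². φR_n = 0.75 × 84 × 0.3068 × 6 × 1 = 116.0 kips.
Bearing (0.375 in plate, F_u = 58 ksi): end bolts L_c = 1.3125 − 0.6875/2 = 0.96875, R_n = min(1.2×0.96875×0.375×58, 2.4×0.625×0.375×58) = 25.284 kips/bolt; interior L_c = 1.875 − 0.6875 = 1.1875, R_n = 30.994 kips/bolt. φR_n = 0.75 × (2×25.284 + 4×30.994) = 130.9 kips.
Tension rupture (net): A_n = (6.8125 − 2×0.75)×0.375 = 1.9922 in² (U = 1.0, A_e = A_n). φR_n = 0.75 × 58 × 1.9922 = 86.7 kips.
Governing: min(116.0, 130.9, 86.7) = 86.7 kips → net-section rupture.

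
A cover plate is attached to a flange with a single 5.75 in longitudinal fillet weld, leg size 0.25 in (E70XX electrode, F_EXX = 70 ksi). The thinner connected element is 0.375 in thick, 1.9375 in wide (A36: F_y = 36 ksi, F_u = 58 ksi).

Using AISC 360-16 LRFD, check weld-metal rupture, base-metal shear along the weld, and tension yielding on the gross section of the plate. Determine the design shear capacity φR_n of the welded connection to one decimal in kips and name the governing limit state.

Weld metal: throat = 0.707×0.25 = 0.17675 in, L = 5.75 in. φR_n = 0.75 × 0.6 × 70 × 0.17675 × 5.75 = 32.0 kips.
Base metal shear (0.375 in plate): yield φR_n = 1.0×0.6×36×0.375×5.75 = 46.6 kips; rupture φR_n = 0.75×0.6×58×0.375×5.75 = 56.3 kips; take 46.6 kips (yield).
Tension yield (gross): A_g = 1.9375×0.375 = 0.72656 in². φR_n = 0.90 × 36 × 0.72656 = 23.5 kips.
Governing: min(32.0, 46.6, 23.5) = 23.5 kips → gross-section yield.

23.5 kips (gross-section yield governs)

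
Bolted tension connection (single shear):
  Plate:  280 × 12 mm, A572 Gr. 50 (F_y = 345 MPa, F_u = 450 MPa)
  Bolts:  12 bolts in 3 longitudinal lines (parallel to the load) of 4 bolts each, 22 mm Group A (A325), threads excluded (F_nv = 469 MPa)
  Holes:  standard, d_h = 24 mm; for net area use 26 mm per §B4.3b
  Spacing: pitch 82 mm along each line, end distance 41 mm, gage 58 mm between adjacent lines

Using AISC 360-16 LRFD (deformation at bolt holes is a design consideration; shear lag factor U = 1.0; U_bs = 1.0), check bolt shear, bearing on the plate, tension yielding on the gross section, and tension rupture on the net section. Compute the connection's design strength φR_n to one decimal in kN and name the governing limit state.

Bolt shear: A_b = π(22)²/4 = 380.13 mm². φR_n = 0.75 × 469 × 380.13 × 12 × 1 = 1604.5 kN.
Bearing (12 mm plate, F_u = 450 MPa): end bolts L_c = 41 − 24/2 = 29, R_n = min(1.2×29×12×450, 2.4×22×12×450) = 187.92 kN/bolt; interior L_c = 82 − 24 = 58, R_n = 285.12 kN/bolt. φR_n = 0.75 × (3×187.92 + 9×285.12) = 2347.4 kN.
Tension yield (gross): A_g = 280×12 = 3360 mm². φR_n = 0.90 × 345 × 3360 = 1043.3 kN.
Tension rupture (net): A_n = (280 − 3×26)×12 = 2424 mm² (U = 1.0, A_e = A_n). φR_n = 0.75 × 450 × 2424 = 818.1 kN.
Governing: min(1604.5, 2347.4, 1043.3, 818.1) = 818.1 kN → net-section rupture.

818.1 kN (net-section rupture governs)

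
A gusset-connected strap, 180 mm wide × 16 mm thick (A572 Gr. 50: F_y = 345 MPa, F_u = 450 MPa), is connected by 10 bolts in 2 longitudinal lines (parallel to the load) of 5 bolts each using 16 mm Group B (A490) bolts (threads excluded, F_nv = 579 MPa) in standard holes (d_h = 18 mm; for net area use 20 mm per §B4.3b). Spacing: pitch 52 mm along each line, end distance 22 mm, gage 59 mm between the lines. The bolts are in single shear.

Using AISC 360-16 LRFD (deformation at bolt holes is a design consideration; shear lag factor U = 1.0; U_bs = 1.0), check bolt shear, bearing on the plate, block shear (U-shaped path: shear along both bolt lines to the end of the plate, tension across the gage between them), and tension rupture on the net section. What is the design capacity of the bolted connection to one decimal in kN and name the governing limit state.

Bolt shear: A_b = π(16)²/4 = 201.06 mm². φR_n = 0.75 × 579 × 201.06 × 10 × 1 = 873.1 kN.
Bearing (16 mm plate, F_u = 450 MPa): end bolts L_c = 22 − 18/2 = 13, R_n = min(1.2×13×16×450, 2.4×16×16×450) = 112.32 kN/bolt; interior L_c = 52 − 18 = 34, R_n = 276.48 kN/bolt. φR_n = 0.75 × (2×112.32 + 8×276.48) = 1827.4 kN.
Block shear: shear path 2×[22+4×52] = 2×230 mm, A_gv = 7360, A_nv = 2×(230 − 4.5×20)×16 = 4480 mm²; tension across gage: (59 − 1×20)×16 = 624 mm². R_n = min(0.6×450×4480, 0.6×345×7360) + 1.0×450×624 = min(1209.6, 1523.5) + 280.8 = 1490.4 kN. φR_n = 0.75 × 1490.4 = 1117.8 kN.
Tension rupture (net): A_n = (180 − 2×20)×16 = 2240 mm² (U = 1.0, A_e = A_n). φR_n = 0.75 × 450 × 2240 = 756.0 kN.
Governing: min(873.1, 1827.4, 1117.8, 756.0) = 756.0 kN → net-section rupture.

756.0 kN (net-section rupture governs)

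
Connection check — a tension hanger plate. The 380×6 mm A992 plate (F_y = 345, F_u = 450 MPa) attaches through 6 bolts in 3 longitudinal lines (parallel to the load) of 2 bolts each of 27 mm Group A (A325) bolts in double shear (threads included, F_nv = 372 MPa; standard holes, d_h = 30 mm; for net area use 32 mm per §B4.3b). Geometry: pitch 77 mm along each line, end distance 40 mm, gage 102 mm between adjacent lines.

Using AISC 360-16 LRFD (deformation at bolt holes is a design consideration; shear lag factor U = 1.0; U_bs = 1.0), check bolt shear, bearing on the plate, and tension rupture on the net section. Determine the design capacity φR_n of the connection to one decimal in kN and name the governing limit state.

Bolt shear: A_b = π(27)²/4 = 572.56 mm². φR_n = 0.75 × 372 × 572.56 × 6 × 2 = 1916.9 kN.
Bearing (6 mm plate, F_u = 450 MPa): end bolts L_c = 40 − 30/2 = 25, R_n = min(1.2×25×6×450, 2.4×27×6×450) = 81 kN/bolt; interior L_c = 77 − 30 = 47, R_n = 152.28 kN/bolt. φR_n = 0.75 × (3×81 + 3×152.28) = 524.9 kN.
Tension rupture (net): A_n = (380 − 3×32)×6 = 1704 mm² (U = 1.0, A_e = A_n). φR_n = 0.75 × 450 × 1704 = 575.1 kN.
Governing: min(1916.9, 524.9, 575.1) = 524.9 kN → bearing.

524.9 kN (bearing governs)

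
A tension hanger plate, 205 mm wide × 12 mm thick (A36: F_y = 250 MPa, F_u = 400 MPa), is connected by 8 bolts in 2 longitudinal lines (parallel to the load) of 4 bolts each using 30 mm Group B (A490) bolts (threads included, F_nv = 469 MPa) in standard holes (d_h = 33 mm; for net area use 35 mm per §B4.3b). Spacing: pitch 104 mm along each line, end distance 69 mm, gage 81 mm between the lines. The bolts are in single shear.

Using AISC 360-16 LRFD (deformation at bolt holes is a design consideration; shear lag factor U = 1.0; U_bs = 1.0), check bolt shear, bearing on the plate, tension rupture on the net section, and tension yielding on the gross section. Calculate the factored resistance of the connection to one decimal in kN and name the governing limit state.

Bolt shear: A_b = π(30)²/4 = 706.86 mm². φR_n = 0.75 × 469 × 706.86 × 8 × 1 = 1989.1 kN.
Bearing (12 mm plate, F_u = 400 MPa): end bolts L_c = 69 − 33/2 = 52.5, R_n = min(1.2×52.5×12×400, 2.4×30×12×400) = 302.4 kN/bolt; interior L_c = 104 − 33 = 71, R_n = 345.6 kN/bolt. φR_n = 0.75 × (2×302.4 + 6×345.6) = 2008.8 kN.
Tension rupture (net): A_n = (205 − 2×35)×12 = 1620 mm² (U = 1.0, A_e = A_n). φR_n = 0.75 × 400 × 1620 = 486.0 kN.
Tension yield (gross): A_g = 205×12 = 2460 mm². φR_n = 0.90 × 250 × 2460 = 553.5 kN.
Governing: min(1989.1, 2008.8, 486.0, 553.5) = 486.0 kN → net-section rupture.

486.0 kN (net-section rupture governs)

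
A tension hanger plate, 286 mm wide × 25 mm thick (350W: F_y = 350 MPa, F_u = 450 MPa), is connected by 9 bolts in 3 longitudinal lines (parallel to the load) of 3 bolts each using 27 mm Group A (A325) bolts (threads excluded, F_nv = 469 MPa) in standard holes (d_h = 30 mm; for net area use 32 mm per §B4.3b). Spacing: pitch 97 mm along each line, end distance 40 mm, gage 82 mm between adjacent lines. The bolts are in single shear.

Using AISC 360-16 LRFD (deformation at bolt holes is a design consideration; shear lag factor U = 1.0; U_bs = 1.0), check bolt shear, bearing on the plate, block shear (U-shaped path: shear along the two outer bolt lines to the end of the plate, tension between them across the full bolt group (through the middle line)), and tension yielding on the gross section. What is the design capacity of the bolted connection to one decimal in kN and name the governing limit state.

1812.6 kN (bolt shear governs)

Bolt shear: A_b = π(27)²/4 = 572.56 mm². φR_n = 0.75 × 469 × 572.56 × 9 × 1 = 1812.6 kN.
Bearing (25 mm plate, F_u = 450 MPa): end bolts L_c = 40 − 30/2 = 25, R_n = min(1.2×25×25×450, 2.4×27×25×450) = 337.5 kN/bolt; interior L_c = 97 − 30 = 67, R_n = 729 kN/bolt. φR_n = 0.75 × (3×337.5 + 6×729) = 4039.9 kN.
Block shear: shear path 2×[40+2×97] = 2×234 mm, A_gv = 11700, A_nv = 2×(234 − 2.5×32)×25 = 7700 mm²; tension across gage: (164 − 2×32)×25 = 2500 mm². R_n = min(0.6×450×7700, 0.6×350×11700) + 1.0×450×2500 = min(2079, 2457) + 1125 = 3204 kN. φR_n = 0.75 × 3204 = 2403.0 kN.
Tension yield (gross): A_g = 286×25 = 7150 mm². φR_n = 0.90 × 350 × 7150 = 2252.3 kN.
Governing: min(1812.6, 4039.9, 2403.0, 2252.3) = 1812.6 kN → bolt shear.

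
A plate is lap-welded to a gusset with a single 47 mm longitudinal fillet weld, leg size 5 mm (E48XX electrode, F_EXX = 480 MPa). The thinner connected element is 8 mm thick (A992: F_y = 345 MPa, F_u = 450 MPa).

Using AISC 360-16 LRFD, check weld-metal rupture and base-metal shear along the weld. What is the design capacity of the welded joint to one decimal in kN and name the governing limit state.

Weld metal: throat = 0.707×5 = 3.535 mm, L = 47 mm. φR_n = 0.75 × 0.6 × 480 × 3.535 × 47 = 35.9 kN.
Base metal shear (8 mm plate): yield φR_n = 1.0×0.6×345×8×47 = 77.8 kN; rupture φR_n = 0.75×0.6×450×8×47 = 76.1 kN; take 76.1 kN (rupture).
Governing: min(35.9, 76.1) = 35.9 kN → weld metal.

35.9 kN (weld metal governs)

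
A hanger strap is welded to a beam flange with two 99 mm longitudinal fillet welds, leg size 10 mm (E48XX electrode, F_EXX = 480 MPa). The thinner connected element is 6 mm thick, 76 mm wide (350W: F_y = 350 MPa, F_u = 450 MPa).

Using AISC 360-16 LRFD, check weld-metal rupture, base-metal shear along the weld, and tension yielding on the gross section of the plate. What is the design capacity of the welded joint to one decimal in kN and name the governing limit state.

Weld metal: throat = 0.707×10 = 7.07 mm, L = 2×99 = 198 mm. φR_n = 0.75 × 0.6 × 480 × 7.07 × 198 = 302.4 kN.
Base metal shear (6 mm plate): yield φR_n = 1.0×0.6×350×6×198 = 249.5 kN; rupture φR_n = 0.75×0.6×450×6×198 = 240.6 kN; take 240.6 kN (rupture).
Tension yield (gross): A_g = 76×6 = 456 mm². φR_n = 0.90 × 350 × 456 = 143.6 kN.
Governing: min(302.4, 240.6, 143.6) = 143.6 kN → gross-section yield.

143.6 kN (gross-section yield governs)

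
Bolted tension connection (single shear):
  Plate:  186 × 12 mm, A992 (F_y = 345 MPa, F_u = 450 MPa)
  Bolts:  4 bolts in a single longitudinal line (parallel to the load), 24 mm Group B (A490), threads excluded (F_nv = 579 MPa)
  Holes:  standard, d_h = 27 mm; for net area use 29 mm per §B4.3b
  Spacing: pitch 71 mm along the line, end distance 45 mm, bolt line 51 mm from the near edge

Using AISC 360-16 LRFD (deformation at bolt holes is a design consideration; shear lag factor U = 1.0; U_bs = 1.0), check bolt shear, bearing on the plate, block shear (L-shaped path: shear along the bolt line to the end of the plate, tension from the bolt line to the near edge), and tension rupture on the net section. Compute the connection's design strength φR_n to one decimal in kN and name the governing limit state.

528.1 kN (block shear governs)

Bolt shear: A_b = π(24)²/4 = 452.39 mm². φR_n = 0.75 × 579 × 452.39 × 4 × 1 = 785.8 kN.
Bearing (12 mm plate, F_u = 450 MPa): end bolts L_c = 45 − 27/2 = 31.5, R_n = min(1.2×31.5×12×450, 2.4×24×12×450) = 204.12 kN/bolt; interior L_c = 71 − 27 = 44, R_n = 285.12 kN/bolt. φR_n = 0.75 × (1×204.12 + 3×285.12) = 794.6 kN.
Block shear: shear path 1×[45+3×71] = 1×258 mm, A_gv = 3096, A_nv = 1×(258 − 3.5×29)×12 = 1878 mm²; tension to near edge: (51 − 0.5×29)×12 = 438 mm². R_n = min(0.6×450×1878, 0.6×345×3096) + 1.0×450×438 = min(507.06, 640.87) + 197.1 = 704.16 kN. φR_n = 0.75 × 704.16 = 528.1 kN.
Tension rupture (net): A_n = (186 − 1×29)×12 = 1884 mm² (U = 1.0, A_e = A_n). φR_n = 0.75 × 450 × 1884 = 635.9 kN.
Governing: min(785.8, 794.6, 528.1, 635.9) = 528.1 kN → block shear.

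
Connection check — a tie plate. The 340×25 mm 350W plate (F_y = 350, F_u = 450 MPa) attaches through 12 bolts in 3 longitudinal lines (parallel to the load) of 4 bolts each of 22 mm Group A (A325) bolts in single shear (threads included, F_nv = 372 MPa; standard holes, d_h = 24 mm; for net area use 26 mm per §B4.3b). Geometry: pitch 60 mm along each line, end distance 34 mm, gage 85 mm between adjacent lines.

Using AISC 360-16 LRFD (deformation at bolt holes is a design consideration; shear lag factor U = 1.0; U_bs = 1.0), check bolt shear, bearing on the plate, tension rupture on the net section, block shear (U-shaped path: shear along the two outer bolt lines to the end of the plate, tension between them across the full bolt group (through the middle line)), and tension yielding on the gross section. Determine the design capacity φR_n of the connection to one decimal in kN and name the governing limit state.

1272.7 kN (bolt shear governs)

Bolt shear: A_b = π(22)²/4 = 380.13 mm². φR_n = 0.75 × 372 × 380.13 × 12 × 1 = 1272.7 kN.
Bearing (25 mm plate, F_u = 450 MPa): end bolts L_c = 34 − 24/2 = 22, R_n = min(1.2×22×25×450, 2.4×22×25×450) = 297 kN/bolt; interior L_c = 60 − 24 = 36, R_n = 486 kN/bolt. φR_n = 0.75 × (3×297 + 9×486) = 3948.8 kN.
Tension rupture (net): A_n = (340 − 3×26)×25 = 6550 mm² (U = 1.0, A_e = A_n). φR_n = 0.75 × 450 × 6550 = 2210.6 kN.
Block shear: shear path 2×[34+3×60] = 2×214 mm, A_gv = 10700, A_nv = 2×(214 − 3.5×26)×25 = 6150 mm²; tension across gage: (170 − 2×26)×25 = 2950 mm². R_n = min(0.6×450×6150, 0.6×350×10700) + 1.0×450×2950 = min(1660.5, 2247) + 1327.5 = 2988 kN. φR_n = 0.75 × 2988 = 2241.0 kN.
Tension yield (gross): A_g = 340×25 = 8500 mm². φR_n = 0.90 × 350 × 8500 = 2677.5 kN.
Governing: min(1272.7, 3948.8, 2210.6, 2241.0, 2677.5) = 1272.7 kN → bolt shear.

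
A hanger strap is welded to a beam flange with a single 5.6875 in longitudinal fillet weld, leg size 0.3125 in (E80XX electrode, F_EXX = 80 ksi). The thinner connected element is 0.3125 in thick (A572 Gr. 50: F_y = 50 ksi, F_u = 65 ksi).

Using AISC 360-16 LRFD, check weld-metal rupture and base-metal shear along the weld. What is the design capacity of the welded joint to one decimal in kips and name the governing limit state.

45.2 kips (weld metal governs)

Weld metal: throat = 0.707×0.3125 = 0.22094 in, L = 5.6875 in. φR_n = 0.75 × 0.6 × 80 × 0.22094 × 5.6875 = 45.2 kips.
Base metal shear (0.3125 in plate): yield φR_n = 1.0×0.6×50×0.3125×5.6875 = 53.3 kips; rupture φR_n = 0.75×0.6×65×0.3125×5.6875 = 52.0 kips; take 52.0 kips (rupture).
Governing: min(45.2, 52.0) = 45.2 kips → weld metal.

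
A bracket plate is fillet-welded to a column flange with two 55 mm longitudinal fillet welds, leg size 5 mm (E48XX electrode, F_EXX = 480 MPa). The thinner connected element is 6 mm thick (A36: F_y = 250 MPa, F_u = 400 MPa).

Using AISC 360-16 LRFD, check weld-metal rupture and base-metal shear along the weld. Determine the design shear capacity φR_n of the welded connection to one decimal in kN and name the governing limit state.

Weld metal: throat = 0.707×5 = 3.535 mm, L = 2×55 = 110 mm. φR_n = 0.75 × 0.6 × 480 × 3.535 × 110 = 84.0 kN.
Base metal shear (6 mm plate): yield φR_n = 1.0×0.6×250×6×110 = 99.0 kN; rupture φR_n = 0.75×0.6×400×6×110 = 118.8 kN; take 99.0 kN (yield).
Governing: min(84.0, 99.0) = 84.0 kN → weld metal.

84.0 kN (weld metal governs)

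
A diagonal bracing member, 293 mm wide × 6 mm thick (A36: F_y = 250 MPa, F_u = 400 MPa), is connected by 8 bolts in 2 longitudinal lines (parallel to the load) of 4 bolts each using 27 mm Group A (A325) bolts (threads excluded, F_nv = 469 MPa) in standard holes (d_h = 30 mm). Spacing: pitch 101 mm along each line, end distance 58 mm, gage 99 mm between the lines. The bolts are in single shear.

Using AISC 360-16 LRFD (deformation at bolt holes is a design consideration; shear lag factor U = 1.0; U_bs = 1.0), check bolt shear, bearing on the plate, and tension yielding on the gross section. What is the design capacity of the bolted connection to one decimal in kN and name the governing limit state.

Bolt shear: A_b = π(27)²/4 = 572.56 mm². φR_n = 0.75 × 469 × 572.56 × 8 × 1 = 1611.2 kN.
Bearing (6 mm plate, F_u = 400 MPa): end bolts L_c = 58 − 30/2 = 43, R_n = min(1.2×43×6×400, 2.4×27×6×400) = 123.84 kN/bolt; interior L_c = 101 − 30 = 71, R_n = 155.52 kN/bolt. φR_n = 0.75 × (2×123.84 + 6×155.52) = 885.6 kN.
Tension yield (gross): A_g = 293×6 = 1758 mm². φR_n = 0.90 × 250 × 1758 = 395.6 kN.
Governing: min(1611.2, 885.6, 395.6) = 395.6 kN → gross-section yield.

395.6 kN (gross-section yield governs)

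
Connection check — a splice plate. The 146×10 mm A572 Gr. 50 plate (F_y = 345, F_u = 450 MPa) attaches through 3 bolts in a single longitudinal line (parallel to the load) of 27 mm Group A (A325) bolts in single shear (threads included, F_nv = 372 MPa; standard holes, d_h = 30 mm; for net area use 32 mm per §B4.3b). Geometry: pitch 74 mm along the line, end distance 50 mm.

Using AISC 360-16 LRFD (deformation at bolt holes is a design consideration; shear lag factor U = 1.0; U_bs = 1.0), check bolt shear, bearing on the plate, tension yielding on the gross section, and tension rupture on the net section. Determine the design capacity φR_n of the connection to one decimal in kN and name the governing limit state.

384.8 kN (net-section rupture governs)

Bolt shear: A_b = π(27)²/4 = 572.56 mm². φR_n = 0.75 × 372 × 572.56 × 3 × 1 = 479.2 kN.
Bearing (10 mm plate, F_u = 450 MPa): end bolts L_c = 50 − 30/2 = 35, R_n = min(1.2×35×10×450, 2.4×27×10×450) = 189 kN/bolt; interior L_c = 74 − 30 = 44, R_n = 237.6 kN/bolt. φR_n = 0.75 × (1×189 + 2×237.6) = 498.2 kN.
Tension yield (gross): A_g = 146×10 = 1460 mm². φR_n = 0.90 × 345 × 1460 = 453.3 kN.
Tension rupture (net): A_n = (146 − 1×32)×10 = 1140 mm² (U = 1.0, A_e = A_n). φR_n = 0.75 × 450 × 1140 = 384.8 kN.
Governing: min(479.2, 498.2, 453.3, 384.8) = 384.8 kN → net-section rupture.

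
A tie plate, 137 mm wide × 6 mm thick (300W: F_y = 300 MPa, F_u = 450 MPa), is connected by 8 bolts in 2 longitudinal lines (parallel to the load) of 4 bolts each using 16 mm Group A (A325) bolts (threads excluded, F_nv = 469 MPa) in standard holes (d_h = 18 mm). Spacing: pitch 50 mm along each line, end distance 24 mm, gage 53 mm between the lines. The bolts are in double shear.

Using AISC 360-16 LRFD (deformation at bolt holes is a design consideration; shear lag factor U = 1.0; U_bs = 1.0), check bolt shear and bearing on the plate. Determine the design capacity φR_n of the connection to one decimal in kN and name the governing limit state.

539.5 kN (bearing governs)

Bolt shear: A_b = π(16)²/4 = 201.06 mm². φR_n = 0.75 × 469 × 201.06 × 8 × 2 = 1131.6 kN.
Bearing (6 mm plate, F_u = 450 MPa): end bolts L_c = 24 − 18/2 = 15, R_n = min(1.2×15×6×450, 2.4×16×6×450) = 48.6 kN/bolt; interior L_c = 50 − 18 = 32, R_n = 103.68 kN/bolt. φR_n = 0.75 × (2×48.6 + 6×103.68) = 539.5 kN.
Governing: min(1131.6, 539.5) = 539.5 kN → bearing.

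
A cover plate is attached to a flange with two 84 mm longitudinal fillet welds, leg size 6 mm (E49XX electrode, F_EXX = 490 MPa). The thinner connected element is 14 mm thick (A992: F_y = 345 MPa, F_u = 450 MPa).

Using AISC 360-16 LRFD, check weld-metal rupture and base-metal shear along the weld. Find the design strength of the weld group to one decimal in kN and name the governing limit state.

157.1 kN (weld metal governs)

Weld metal: throat = 0.707×6 = 4.242 mm, L = 2×84 = 168 mm. φR_n = 0.75 × 0.6 × 490 × 4.242 × 168 = 157.1 kN.
Base metal shear (14 mm plate): yield φR_n = 1.0×0.6×345×14×168 = 486.9 kN; rupture φR_n = 0.75×0.6×450×14×168 = 476.3 kN; take 476.3 kN (rupture).
Governing: min(157.1, 476.3) = 157.1 kN → weld metal.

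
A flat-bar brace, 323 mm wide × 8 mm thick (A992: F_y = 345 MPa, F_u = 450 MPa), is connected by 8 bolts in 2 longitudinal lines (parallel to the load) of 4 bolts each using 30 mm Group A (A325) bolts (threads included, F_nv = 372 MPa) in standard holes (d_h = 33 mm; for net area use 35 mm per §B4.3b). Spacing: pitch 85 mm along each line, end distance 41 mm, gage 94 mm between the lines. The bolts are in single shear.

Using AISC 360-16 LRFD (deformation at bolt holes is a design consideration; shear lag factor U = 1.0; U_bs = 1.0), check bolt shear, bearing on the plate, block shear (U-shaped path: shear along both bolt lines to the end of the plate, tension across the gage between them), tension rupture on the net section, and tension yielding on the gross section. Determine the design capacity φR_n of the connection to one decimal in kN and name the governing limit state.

683.1 kN (net-section rupture governs)

Bolt shear: A_b = π(30)²/4 = 706.86 mm². φR_n = 0.75 × 372 × 706.86 × 8 × 1 = 1577.7 kN.
Bearing (8 mm plate, F_u = 450 MPa): end bolts L_c = 41 − 33/2 = 24.5, R_n = min(1.2×24.5×8×450, 2.4×30×8×450) = 105.84 kN/bolt; interior L_c = 85 − 33 = 52, R_n = 224.64 kN/bolt. φR_n = 0.75 × (2×105.84 + 6×224.64) = 1169.6 kN.
Block shear: shear path 2×[41+3×85] = 2×296 mm, A_gv = 4736, A_nv = 2×(296 − 3.5×35)×8 = 2776 mm²; tension across gage: (94 − 1×35)×8 = 472 mm². R_n = min(0.6×450×2776, 0.6×345×4736) + 1.0×450×472 = min(749.52, 980.35) + 212.4 = 961.92 kN. φR_n = 0.75 × 961.92 = 721.4 kN.
Tension rupture (net): A_n = (323 − 2×35)×8 = 2024 mm² (U = 1.0, A_e = A_n). φR_n = 0.75 × 450 × 2024 = 683.1 kN.
Tension yield (gross): A_g = 323×8 = 2584 mm². φR_n = 0.90 × 345 × 2584 = 802.3 kN.
Governing: min(1577.7, 1169.6, 721.4, 683.1, 802.3) = 683.1 kN → net-section rupture.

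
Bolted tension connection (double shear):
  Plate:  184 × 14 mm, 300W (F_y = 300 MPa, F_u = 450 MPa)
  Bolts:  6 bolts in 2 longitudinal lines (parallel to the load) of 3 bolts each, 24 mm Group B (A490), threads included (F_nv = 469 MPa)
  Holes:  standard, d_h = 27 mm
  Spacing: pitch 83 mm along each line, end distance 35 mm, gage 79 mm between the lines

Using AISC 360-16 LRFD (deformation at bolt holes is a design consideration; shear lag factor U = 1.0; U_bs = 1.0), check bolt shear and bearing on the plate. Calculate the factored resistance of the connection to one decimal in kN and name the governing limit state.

1332.5 kN (bearing governs)

Bolt shear: A_b = π(24)²/4 = 452.39 mm². φR_n = 0.75 × 469 × 452.39 × 6 × 2 = 1909.5 kN.
Bearing (14 mm plate, F_u = 450 MPa): end bolts L_c = 35 − 27/2 = 21.5, R_n = min(1.2×21.5×14×450, 2.4×24×14×450) = 162.54 kN/bolt; interior L_c = 83 − 27 = 56, R_n = 362.88 kN/bolt. φR_n = 0.75 × (2×162.54 + 4×362.88) = 1332.5 kN.
Governing: min(1909.5, 1332.5) = 1332.5 kN → bearing.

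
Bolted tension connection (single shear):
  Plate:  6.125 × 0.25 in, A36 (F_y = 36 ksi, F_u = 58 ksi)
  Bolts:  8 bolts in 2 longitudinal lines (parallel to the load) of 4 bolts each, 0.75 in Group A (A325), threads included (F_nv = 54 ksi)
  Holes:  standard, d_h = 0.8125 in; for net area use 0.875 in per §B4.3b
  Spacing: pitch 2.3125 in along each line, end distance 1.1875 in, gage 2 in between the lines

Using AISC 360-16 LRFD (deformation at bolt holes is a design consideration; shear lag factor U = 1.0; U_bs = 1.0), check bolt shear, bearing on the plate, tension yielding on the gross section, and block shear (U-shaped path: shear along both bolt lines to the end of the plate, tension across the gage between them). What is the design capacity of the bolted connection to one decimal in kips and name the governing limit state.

Bolt shear: A_b = π(0.75)²/4 = 0.44179 in². φR_n = 0.75 × 54 × 0.44179 × 8 × 1 = 143.1 kips.
Bearing (0.25 in plate, F_u = 58 ksi): end bolts L_c = 1.1875 − 0.8125/2 = 0.78125, R_n = min(1.2×0.78125×0.25×58, 2.4×0.75×0.25×58) = 13.594 kips/bolt; interior L_c = 2.3125 − 0.8125 = 1.5, R_n = 26.1 kips/bolt. φR_n = 0.75 × (2×13.594 + 6×26.1) = 137.8 kips.
Tension yield (gross): A_g = 6.125×0.25 = 1.5313 in². φR_n = 0.90 × 36 × 1.5313 = 49.6 kips.
Block shear: shear path 2×[1.1875+3×2.3125] = 2×8.125 in, A_gv = 4.0625, A_nv = 2×(8.125 − 3.5×0.875)×0.25 = 2.5313 in²; tension across gage: (2 − 1×0.875)×0.25 = 0.28125 in². R_n = min(0.6×58×2.5313, 0.6×36×4.0625) + 1.0×58×0.28125 = min(88.089, 87.75) + 16.313 = 104.06 kips. φR_n = 0.75 × 104.06 = 78.0 kips.
Governing: min(143.1, 137.8, 49.6, 78.0) = 49.6 kips → gross-section yield.

49.6 kips (gross-section yield governs)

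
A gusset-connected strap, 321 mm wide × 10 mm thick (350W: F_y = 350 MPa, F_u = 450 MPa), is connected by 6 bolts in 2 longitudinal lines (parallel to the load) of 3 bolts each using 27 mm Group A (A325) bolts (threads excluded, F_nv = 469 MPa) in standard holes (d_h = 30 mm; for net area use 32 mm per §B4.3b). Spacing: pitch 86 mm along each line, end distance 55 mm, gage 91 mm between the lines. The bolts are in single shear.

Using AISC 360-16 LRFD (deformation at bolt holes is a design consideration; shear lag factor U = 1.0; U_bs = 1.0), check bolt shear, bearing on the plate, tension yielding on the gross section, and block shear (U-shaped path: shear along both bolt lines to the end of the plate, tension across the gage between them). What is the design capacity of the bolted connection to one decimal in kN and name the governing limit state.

794.5 kN (block shear governs)

Bolt shear: A_b = π(27)²/4 = 572.56 mm². φR_n = 0.75 × 469 × 572.56 × 6 × 1 = 1208.4 kN.
Bearing (10 mm plate, F_u = 450 MPa): end bolts L_c = 55 − 30/2 = 40, R_n = min(1.2×40×10×450, 2.4×27×10×450) = 216 kN/bolt; interior L_c = 86 − 30 = 56, R_n = 291.6 kN/bolt. φR_n = 0.75 × (2×216 + 4×291.6) = 1198.8 kN.
Tension yield (gross): A_g = 321×10 = 3210 mm². φR_n = 0.90 × 350 × 3210 = 1011.2 kN.
Block shear: shear path 2×[55+2×86] = 2×227 mm, A_gv = 4540, A_nv = 2×(227 − 2.5×32)×10 = 2940 mm²; tension across gage: (91 − 1×32)×10 = 590 mm². R_n = min(0.6×450×2940, 0.6×350×4540) + 1.0×450×590 = min(793.8, 953.4) + 265.5 = 1059.3 kN. φR_n = 0.75 × 1059.3 = 794.5 kN.
Governing: min(1208.4, 1198.8, 1011.2, 794.5) = 794.5 kN → block shear.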